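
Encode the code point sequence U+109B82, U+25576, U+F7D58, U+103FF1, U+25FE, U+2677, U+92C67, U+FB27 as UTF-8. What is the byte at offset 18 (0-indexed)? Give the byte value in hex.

U+109B82 → 4-byte form F4 89 AE 82 at offsets 0–3.
U+25576 → 4-byte form F0 A5 95 B6 at offsets 4–7.
U+F7D58 → 4-byte form F3 B7 B5 98 at offsets 8–11.
U+103FF1 → 4-byte form F4 83 BF B1 at offsets 12–15.
U+25FE → 3-byte form E2 97 BE at offsets 16–18.
Offset 18 falls in char 5's range; it's byte 3 of E2 97 BE = 0xBE.

0xBE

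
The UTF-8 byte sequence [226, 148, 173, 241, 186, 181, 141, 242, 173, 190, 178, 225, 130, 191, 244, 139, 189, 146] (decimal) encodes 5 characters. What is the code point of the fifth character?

U+10BF52

Offset 0: leading byte 0xE2 = 11100010 → 3-byte char #1 = E2 94 AD.
Offset 3: leading byte 0xF1 = 11110001 → 4-byte char #2 = F1 BA B5 8D.
Offset 7: leading byte 0xF2 = 11110010 → 4-byte char #3 = F2 AD BE B2.
Offset 11: leading byte 0xE1 = 11100001 → 3-byte char #4 = E1 82 BF.
Offset 14: leading byte 0xF4 = 11110100 → 4-byte char #5 = F4 8B BD 92.
Leading byte 0xF4 = 11110100 matches 11110xxx → 4-byte sequence.
Byte 1: 0xF4 = 11110100, payload 100 (3 bits).
Byte 2: 0x8B = 10001011 (10xxxxxx ✓), payload 001011.
Byte 3: 0xBD = 10111101 (10xxxxxx ✓), payload 111101.
Byte 4: 0x92 = 10010010 (10xxxxxx ✓), payload 010010.
Concatenate: 100001011111101010010 = 0x10BF52 (21 bits → U+10BF52).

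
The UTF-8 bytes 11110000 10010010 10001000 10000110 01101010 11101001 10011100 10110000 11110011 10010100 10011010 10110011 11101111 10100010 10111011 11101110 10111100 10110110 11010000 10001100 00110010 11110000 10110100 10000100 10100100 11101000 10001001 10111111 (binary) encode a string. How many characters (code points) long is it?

10

Byte at offset 0: 0xF0 = 11110000 → 4-byte char (#1). Advance 4.
Byte at offset 4: 0x6A = 01101010 → 1-byte char (#2). Advance 1.
Byte at offset 5: 0xE9 = 11101001 → 3-byte char (#3). Advance 3.
Byte at offset 8: 0xF3 = 11110011 → 4-byte char (#4). Advance 4.
Byte at offset 12: 0xEF = 11101111 → 3-byte char (#5). Advance 3.
Byte at offset 15: 0xEE = 11101110 → 3-byte char (#6). Advance 3.
Byte at offset 18: 0xD0 = 11010000 → 2-byte char (#7). Advance 2.
Byte at offset 20: 0x32 = 00110010 → 1-byte char (#8). Advance 1.
Byte at offset 21: 0xF0 = 11110000 → 4-byte char (#9). Advance 4.
Byte at offset 25: 0xE8 = 11101000 → 3-byte char (#10). Advance 3.
Reached end at offset 28 after 10 code points.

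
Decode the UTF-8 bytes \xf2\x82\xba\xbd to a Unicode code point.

Leading byte 0xF2 = 11110010 matches 11110xxx → 4-byte sequence.
Byte 1: 0xF2 = 11110010, payload 010 (3 bits).
Byte 2: 0x82 = 10000010 (10xxxxxx ✓), payload 000010.
Byte 3: 0xBA = 10111010 (10xxxxxx ✓), payload 111010.
Byte 4: 0xBD = 10111101 (10xxxxxx ✓), payload 111101.
Concatenate: 010000010111010111101 = 0x82EBD (21 bits → U+82EBD).

U+82EBD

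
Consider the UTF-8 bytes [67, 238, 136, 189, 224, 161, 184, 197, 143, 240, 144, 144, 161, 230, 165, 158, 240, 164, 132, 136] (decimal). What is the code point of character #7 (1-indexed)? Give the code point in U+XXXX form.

Offset 0: leading byte 0x43 = 01000011 → 1-byte char #1 = 43.
Offset 1: leading byte 0xEE = 11101110 → 3-byte char #2 = EE 88 BD.
Offset 4: leading byte 0xE0 = 11100000 → 3-byte char #3 = E0 A1 B8.
Offset 7: leading byte 0xC5 = 11000101 → 2-byte char #4 = C5 8F.
Offset 9: leading byte 0xF0 = 11110000 → 4-byte char #5 = F0 90 90 A1.
Offset 13: leading byte 0xE6 = 11100110 → 3-byte char #6 = E6 A5 9E.
Offset 16: leading byte 0xF0 = 11110000 → 4-byte char #7 = F0 A4 84 88.
Leading byte 0xF0 = 11110000 matches 11110xxx → 4-byte sequence.
Byte 1: 0xF0 = 11110000, payload 000 (3 bits).
Byte 2: 0xA4 = 10100100 (10xxxxxx ✓), payload 100100.
Byte 3: 0x84 = 10000100 (10xxxxxx ✓), payload 000100.
Byte 4: 0x88 = 10001000 (10xxxxxx ✓), payload 001000.
Concatenate: 000100100000100001000 = 0x24108 (21 bits → U+24108).

U+24108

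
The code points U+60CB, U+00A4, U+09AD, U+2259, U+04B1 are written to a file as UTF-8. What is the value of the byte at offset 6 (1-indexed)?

1-indexed offset 6 is 0-indexed offset 5.
U+60CB → 3-byte form E6 83 8B at offsets 0–2.
U+00A4 → 2-byte form C2 A4 at offsets 3–4.
U+09AD → 3-byte form E0 A6 AD at offsets 5–7.
Offset 5 falls in char 3's range; it's byte 1 of E0 A6 AD = 0xE0.

0xE0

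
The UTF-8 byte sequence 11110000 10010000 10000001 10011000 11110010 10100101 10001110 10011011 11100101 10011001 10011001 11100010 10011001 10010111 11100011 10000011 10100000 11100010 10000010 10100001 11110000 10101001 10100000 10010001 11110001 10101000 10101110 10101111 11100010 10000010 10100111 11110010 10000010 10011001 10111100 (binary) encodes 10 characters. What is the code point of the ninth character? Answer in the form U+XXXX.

U+20A7

Offset 0: leading byte 0xF0 = 11110000 → 4-byte char #1 = F0 90 81 98.
Offset 4: leading byte 0xF2 = 11110010 → 4-byte char #2 = F2 A5 8E 9B.
Offset 8: leading byte 0xE5 = 11100101 → 3-byte char #3 = E5 99 99.
Offset 11: leading byte 0xE2 = 11100010 → 3-byte char #4 = E2 99 97.
Offset 14: leading byte 0xE3 = 11100011 → 3-byte char #5 = E3 83 A0.
Offset 17: leading byte 0xE2 = 11100010 → 3-byte char #6 = E2 82 A1.
Offset 20: leading byte 0xF0 = 11110000 → 4-byte char #7 = F0 A9 A0 91.
Offset 24: leading byte 0xF1 = 11110001 → 4-byte char #8 = F1 A8 AE AF.
Offset 28: leading byte 0xE2 = 11100010 → 3-byte char #9 = E2 82 A7.
Leading byte 0xE2 = 11100010 matches 1110xxxx → 3-byte sequence.
Byte 1: 0xE2 = 11100010, payload 0010 (4 bits).
Byte 2: 0x82 = 10000010 (10xxxxxx ✓), payload 000010.
Byte 3: 0xA7 = 10100111 (10xxxxxx ✓), payload 100111.
Concatenate: 0010000010100111 = 0x20A7 (16 bits → U+20A7).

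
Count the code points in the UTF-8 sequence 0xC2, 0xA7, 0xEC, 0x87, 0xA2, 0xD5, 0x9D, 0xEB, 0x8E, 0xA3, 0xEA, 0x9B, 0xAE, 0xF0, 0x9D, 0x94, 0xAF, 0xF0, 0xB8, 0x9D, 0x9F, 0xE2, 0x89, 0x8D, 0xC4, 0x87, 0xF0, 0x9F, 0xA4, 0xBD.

Byte at offset 0: 0xC2 = 11000010 → 2-byte char (#1). Advance 2.
Byte at offset 2: 0xEC = 11101100 → 3-byte char (#2). Advance 3.
Byte at offset 5: 0xD5 = 11010101 → 2-byte char (#3). Advance 2.
Byte at offset 7: 0xEB = 11101011 → 3-byte char (#4). Advance 3.
Byte at offset 10: 0xEA = 11101010 → 3-byte char (#5). Advance 3.
Byte at offset 13: 0xF0 = 11110000 → 4-byte char (#6). Advance 4.
Byte at offset 17: 0xF0 = 11110000 → 4-byte char (#7). Advance 4.
Byte at offset 21: 0xE2 = 11100010 → 3-byte char (#8). Advance 3.
Byte at offset 24: 0xC4 = 11000100 → 2-byte char (#9). Advance 2.
Byte at offset 26: 0xF0 = 11110000 → 4-byte char (#10). Advance 4.
Reached end at offset 30 after 10 code points.

10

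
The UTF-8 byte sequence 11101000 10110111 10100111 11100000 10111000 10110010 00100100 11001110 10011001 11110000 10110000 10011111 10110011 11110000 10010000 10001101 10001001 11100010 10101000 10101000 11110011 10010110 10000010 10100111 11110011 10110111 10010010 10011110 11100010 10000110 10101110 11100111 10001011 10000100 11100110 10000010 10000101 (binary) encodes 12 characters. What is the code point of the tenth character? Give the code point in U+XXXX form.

U+21AE

Offset 0: leading byte 0xE8 = 11101000 → 3-byte char #1 = E8 B7 A7.
Offset 3: leading byte 0xE0 = 11100000 → 3-byte char #2 = E0 B8 B2.
Offset 6: leading byte 0x24 = 00100100 → 1-byte char #3 = 24.
Offset 7: leading byte 0xCE = 11001110 → 2-byte char #4 = CE 99.
Offset 9: leading byte 0xF0 = 11110000 → 4-byte char #5 = F0 B0 9F B3.
Offset 13: leading byte 0xF0 = 11110000 → 4-byte char #6 = F0 90 8D 89.
Offset 17: leading byte 0xE2 = 11100010 → 3-byte char #7 = E2 A8 A8.
Offset 20: leading byte 0xF3 = 11110011 → 4-byte char #8 = F3 96 82 A7.
Offset 24: leading byte 0xF3 = 11110011 → 4-byte char #9 = F3 B7 92 9E.
Offset 28: leading byte 0xE2 = 11100010 → 3-byte char #10 = E2 86 AE.
Leading byte 0xE2 = 11100010 matches 1110xxxx → 3-byte sequence.
Byte 1: 0xE2 = 11100010, payload 0010 (4 bits).
Byte 2: 0x86 = 10000110 (10xxxxxx ✓), payload 000110.
Byte 3: 0xAE = 10101110 (10xxxxxx ✓), payload 101110.
Concatenate: 0010000110101110 = 0x21AE (16 bits → U+21AE).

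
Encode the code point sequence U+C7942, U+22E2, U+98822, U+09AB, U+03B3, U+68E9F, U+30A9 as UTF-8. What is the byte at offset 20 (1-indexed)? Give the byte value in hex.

1-indexed offset 20 is 0-indexed offset 19.
U+C7942 → 4-byte form F3 87 A5 82 at offsets 0–3.
U+22E2 → 3-byte form E2 8B A2 at offsets 4–6.
U+98822 → 4-byte form F2 98 A0 A2 at offsets 7–10.
U+09AB → 3-byte form E0 A6 AB at offsets 11–13.
U+03B3 → 2-byte form CE B3 at offsets 14–15.
U+68E9F → 4-byte form F1 A8 BA 9F at offsets 16–19.
Offset 19 falls in char 6's range; it's byte 4 of F1 A8 BA 9F = 0x9F.

0x9F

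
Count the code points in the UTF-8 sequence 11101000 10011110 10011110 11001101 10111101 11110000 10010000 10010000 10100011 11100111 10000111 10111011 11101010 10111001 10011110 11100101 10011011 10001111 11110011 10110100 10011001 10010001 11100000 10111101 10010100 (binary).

8

Byte at offset 0: 0xE8 = 11101000 → 3-byte char (#1). Advance 3.
Byte at offset 3: 0xCD = 11001101 → 2-byte char (#2). Advance 2.
Byte at offset 5: 0xF0 = 11110000 → 4-byte char (#3). Advance 4.
Byte at offset 9: 0xE7 = 11100111 → 3-byte char (#4). Advance 3.
Byte at offset 12: 0xEA = 11101010 → 3-byte char (#5). Advance 3.
Byte at offset 15: 0xE5 = 11100101 → 3-byte char (#6). Advance 3.
Byte at offset 18: 0xF3 = 11110011 → 4-byte char (#7). Advance 4.
Byte at offset 22: 0xE0 = 11100000 → 3-byte char (#8). Advance 3.
Reached end at offset 25 after 8 code points.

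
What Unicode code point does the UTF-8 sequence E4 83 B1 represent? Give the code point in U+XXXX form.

U+40F1

Leading byte 0xE4 = 11100100 matches 1110xxxx → 3-byte sequence.
Byte 1: 0xE4 = 11100100, payload 0100 (4 bits).
Byte 2: 0x83 = 10000011 (10xxxxxx ✓), payload 000011.
Byte 3: 0xB1 = 10110001 (10xxxxxx ✓), payload 110001.
Concatenate: 0100000011110001 = 0x40F1 (16 bits → U+40F1).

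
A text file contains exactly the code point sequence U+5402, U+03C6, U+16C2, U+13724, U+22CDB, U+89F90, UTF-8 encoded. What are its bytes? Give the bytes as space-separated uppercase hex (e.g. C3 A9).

E5 90 82 CF 86 E1 9B 82 F0 93 9C A4 F0 A2 B3 9B F2 89 BE 90

U+5402: 3-byte form → E5 90 82.
U+03C6: 2-byte form → CF 86.
U+16C2: 3-byte form → E1 9B 82.
U+13724: 4-byte form → F0 93 9C A4.
U+22CDB: 4-byte form → F0 A2 B3 9B.
U+89F90: 4-byte form → F2 89 BE 90.
Concatenated (20 bytes): E5 90 82 CF 86 E1 9B 82 F0 93 9C A4 F0 A2 B3 9B F2 89 BE 90.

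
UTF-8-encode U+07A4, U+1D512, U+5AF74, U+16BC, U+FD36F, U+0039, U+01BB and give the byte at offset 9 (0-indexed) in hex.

U+07A4 → 2-byte form DE A4 at offsets 0–1.
U+1D512 → 4-byte form F0 9D 94 92 at offsets 2–5.
U+5AF74 → 4-byte form F1 9A BD B4 at offsets 6–9.
Offset 9 falls in char 3's range; it's byte 4 of F1 9A BD B4 = 0xB4.

0xB4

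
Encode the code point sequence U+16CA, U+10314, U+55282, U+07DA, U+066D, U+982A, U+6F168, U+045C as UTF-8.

E1 9B 8A F0 90 8C 94 F1 95 8A 82 DF 9A D9 AD E9 A0 AA F1 AF 85 A8 D1 9C

U+16CA: 3-byte form → E1 9B 8A.
U+10314: 4-byte form → F0 90 8C 94.
U+55282: 4-byte form → F1 95 8A 82.
U+07DA: 2-byte form → DF 9A.
U+066D: 2-byte form → D9 AD.
U+982A: 3-byte form → E9 A0 AA.
U+6F168: 4-byte form → F1 AF 85 A8.
U+045C: 2-byte form → D1 9C.
Concatenated (24 bytes): E1 9B 8A F0 90 8C 94 F1 95 8A 82 DF 9A D9 AD E9 A0 AA F1 AF 85 A8 D1 9C.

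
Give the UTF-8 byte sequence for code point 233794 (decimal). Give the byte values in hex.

U+39142 = 0x39142 = 233794 decimal. In range U+10000–U+10FFFF → 4-byte form: 11110xxx 10xxxxxx 10xxxxxx 10xxxxxx.
Binary (21 bits): 000111001000101000010.
Split 3+6+6+6: 000 | 111001 | 000101 | 000010.
Byte 1: 11110000 = 0xF0.
Byte 2: 10111001 = 0xB9.
Byte 3: 10000101 = 0x85.
Byte 4: 10000010 = 0x82.

F0 B9 85 82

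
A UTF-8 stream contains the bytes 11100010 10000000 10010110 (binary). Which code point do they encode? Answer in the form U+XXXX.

U+2016

Leading byte 0xE2 = 11100010 matches 1110xxxx → 3-byte sequence.
Byte 1: 0xE2 = 11100010, payload 0010 (4 bits).
Byte 2: 0x80 = 10000000 (10xxxxxx ✓), payload 000000.
Byte 3: 0x96 = 10010110 (10xxxxxx ✓), payload 010110.
Concatenate: 0010000000010110 = 0x2016 (16 bits → U+2016).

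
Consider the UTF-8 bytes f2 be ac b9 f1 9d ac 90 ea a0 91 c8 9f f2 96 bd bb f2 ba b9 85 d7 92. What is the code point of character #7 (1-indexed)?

Offset 0: leading byte 0xF2 = 11110010 → 4-byte char #1 = F2 BE AC B9.
Offset 4: leading byte 0xF1 = 11110001 → 4-byte char #2 = F1 9D AC 90.
Offset 8: leading byte 0xEA = 11101010 → 3-byte char #3 = EA A0 91.
Offset 11: leading byte 0xC8 = 11001000 → 2-byte char #4 = C8 9F.
Offset 13: leading byte 0xF2 = 11110010 → 4-byte char #5 = F2 96 BD BB.
Offset 17: leading byte 0xF2 = 11110010 → 4-byte char #6 = F2 BA B9 85.
Offset 21: leading byte 0xD7 = 11010111 → 2-byte char #7 = D7 92.
Leading byte 0xD7 = 11010111 matches 110xxxxx → 2-byte sequence.
Byte 1: 0xD7 = 11010111, payload 10111 (5 bits).
Byte 2: 0x92 = 10010010 (10xxxxxx ✓), payload 010010.
Concatenate: 10111010010 = 0x5D2 (11 bits → U+05D2).

U+05D2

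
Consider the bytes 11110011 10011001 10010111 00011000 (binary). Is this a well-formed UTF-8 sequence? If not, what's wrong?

Leading byte 0xF3 = 11110011 → 4-byte form.
Byte 4 is 0x18 = 00011000, which is not 10xxxxxx — expected a continuation byte.

invalid (non-continuation byte where continuation expected)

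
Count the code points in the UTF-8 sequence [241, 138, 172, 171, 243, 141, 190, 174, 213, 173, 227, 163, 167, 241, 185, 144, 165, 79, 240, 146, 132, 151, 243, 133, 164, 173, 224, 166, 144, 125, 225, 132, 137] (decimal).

Byte at offset 0: 0xF1 = 11110001 → 4-byte char (#1). Advance 4.
Byte at offset 4: 0xF3 = 11110011 → 4-byte char (#2). Advance 4.
Byte at offset 8: 0xD5 = 11010101 → 2-byte char (#3). Advance 2.
Byte at offset 10: 0xE3 = 11100011 → 3-byte char (#4). Advance 3.
Byte at offset 13: 0xF1 = 11110001 → 4-byte char (#5). Advance 4.
Byte at offset 17: 0x4F = 01001111 → 1-byte char (#6). Advance 1.
Byte at offset 18: 0xF0 = 11110000 → 4-byte char (#7). Advance 4.
Byte at offset 22: 0xF3 = 11110011 → 4-byte char (#8). Advance 4.
Byte at offset 26: 0xE0 = 11100000 → 3-byte char (#9). Advance 3.
Byte at offset 29: 0x7D = 01111101 → 1-byte char (#10). Advance 1.
Byte at offset 30: 0xE1 = 11100001 → 3-byte char (#11). Advance 3.
Reached end at offset 33 after 11 code points.

11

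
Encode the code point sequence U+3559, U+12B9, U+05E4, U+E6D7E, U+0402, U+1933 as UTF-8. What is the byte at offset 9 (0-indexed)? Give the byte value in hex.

0xA6

U+3559 → 3-byte form E3 95 99 at offsets 0–2.
U+12B9 → 3-byte form E1 8A B9 at offsets 3–5.
U+05E4 → 2-byte form D7 A4 at offsets 6–7.
U+E6D7E → 4-byte form F3 A6 B5 BE at offsets 8–11.
Offset 9 falls in char 4's range; it's byte 2 of F3 A6 B5 BE = 0xA6.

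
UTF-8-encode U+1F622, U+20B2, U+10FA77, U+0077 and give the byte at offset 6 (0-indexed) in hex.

0xB2

U+1F622 → 4-byte form F0 9F 98 A2 at offsets 0–3.
U+20B2 → 3-byte form E2 82 B2 at offsets 4–6.
Offset 6 falls in char 2's range; it's byte 3 of E2 82 B2 = 0xB2.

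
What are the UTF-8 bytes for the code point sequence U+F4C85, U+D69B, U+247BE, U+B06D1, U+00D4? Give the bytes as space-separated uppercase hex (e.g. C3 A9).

F3 B4 B2 85 ED 9A 9B F0 A4 9E BE F2 B0 9B 91 C3 94

U+F4C85: 4-byte form → F3 B4 B2 85.
U+D69B: 3-byte form → ED 9A 9B.
U+247BE: 4-byte form → F0 A4 9E BE.
U+B06D1: 4-byte form → F2 B0 9B 91.
U+00D4: 2-byte form → C3 94.
Concatenated (17 bytes): F3 B4 B2 85 ED 9A 9B F0 A4 9E BE F2 B0 9B 91 C3 94.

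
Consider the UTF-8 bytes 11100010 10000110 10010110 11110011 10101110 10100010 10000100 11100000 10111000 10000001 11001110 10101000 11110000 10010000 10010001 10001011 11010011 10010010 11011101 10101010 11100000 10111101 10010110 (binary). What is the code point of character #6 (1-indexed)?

U+04D2

Offset 0: leading byte 0xE2 = 11100010 → 3-byte char #1 = E2 86 96.
Offset 3: leading byte 0xF3 = 11110011 → 4-byte char #2 = F3 AE A2 84.
Offset 7: leading byte 0xE0 = 11100000 → 3-byte char #3 = E0 B8 81.
Offset 10: leading byte 0xCE = 11001110 → 2-byte char #4 = CE A8.
Offset 12: leading byte 0xF0 = 11110000 → 4-byte char #5 = F0 90 91 8B.
Offset 16: leading byte 0xD3 = 11010011 → 2-byte char #6 = D3 92.
Leading byte 0xD3 = 11010011 matches 110xxxxx → 2-byte sequence.
Byte 1: 0xD3 = 11010011, payload 10011 (5 bits).
Byte 2: 0x92 = 10010010 (10xxxxxx ✓), payload 010010.
Concatenate: 10011010010 = 0x4D2 (11 bits → U+04D2).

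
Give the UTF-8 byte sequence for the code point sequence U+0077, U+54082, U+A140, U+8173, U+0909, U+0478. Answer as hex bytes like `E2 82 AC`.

77 F1 94 82 82 EA 85 80 E8 85 B3 E0 A4 89 D1 B8

U+0077: 1-byte form → 77.
U+54082: 4-byte form → F1 94 82 82.
U+A140: 3-byte form → EA 85 80.
U+8173: 3-byte form → E8 85 B3.
U+0909: 3-byte form → E0 A4 89.
U+0478: 2-byte form → D1 B8.
Concatenated (16 bytes): 77 F1 94 82 82 EA 85 80 E8 85 B3 E0 A4 89 D1 B8.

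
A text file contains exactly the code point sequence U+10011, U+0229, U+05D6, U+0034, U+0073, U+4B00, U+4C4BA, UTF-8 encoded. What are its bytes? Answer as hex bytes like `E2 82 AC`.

F0 90 80 91 C8 A9 D7 96 34 73 E4 AC 80 F1 8C 92 BA

U+10011: 4-byte form → F0 90 80 91.
U+0229: 2-byte form → C8 A9.
U+05D6: 2-byte form → D7 96.
U+0034: 1-byte form → 34.
U+0073: 1-byte form → 73.
U+4B00: 3-byte form → E4 AC 80.
U+4C4BA: 4-byte form → F1 8C 92 BA.
Concatenated (17 bytes): F0 90 80 91 C8 A9 D7 96 34 73 E4 AC 80 F1 8C 92 BA.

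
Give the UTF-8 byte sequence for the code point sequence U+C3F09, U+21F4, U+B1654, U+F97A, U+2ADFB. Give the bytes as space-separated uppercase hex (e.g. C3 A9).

U+C3F09: 4-byte form → F3 83 BC 89.
U+21F4: 3-byte form → E2 87 B4.
U+B1654: 4-byte form → F2 B1 99 94.
U+F97A: 3-byte form → EF A5 BA.
U+2ADFB: 4-byte form → F0 AA B7 BB.
Concatenated (18 bytes): F3 83 BC 89 E2 87 B4 F2 B1 99 94 EF A5 BA F0 AA B7 BB.

F3 83 BC 89 E2 87 B4 F2 B1 99 94 EF A5 BA F0 AA B7 BB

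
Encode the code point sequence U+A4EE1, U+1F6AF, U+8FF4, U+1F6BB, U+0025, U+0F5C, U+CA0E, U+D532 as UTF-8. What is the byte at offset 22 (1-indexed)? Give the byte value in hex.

0x8E

1-indexed offset 22 is 0-indexed offset 21.
U+A4EE1 → 4-byte form F2 A4 BB A1 at offsets 0–3.
U+1F6AF → 4-byte form F0 9F 9A AF at offsets 4–7.
U+8FF4 → 3-byte form E8 BF B4 at offsets 8–10.
U+1F6BB → 4-byte form F0 9F 9A BB at offsets 11–14.
U+0025 → 1-byte form 25 at offsets 15–15.
U+0F5C → 3-byte form E0 BD 9C at offsets 16–18.
U+CA0E → 3-byte form EC A8 8E at offsets 19–21.
Offset 21 falls in char 7's range; it's byte 3 of EC A8 8E = 0x8E.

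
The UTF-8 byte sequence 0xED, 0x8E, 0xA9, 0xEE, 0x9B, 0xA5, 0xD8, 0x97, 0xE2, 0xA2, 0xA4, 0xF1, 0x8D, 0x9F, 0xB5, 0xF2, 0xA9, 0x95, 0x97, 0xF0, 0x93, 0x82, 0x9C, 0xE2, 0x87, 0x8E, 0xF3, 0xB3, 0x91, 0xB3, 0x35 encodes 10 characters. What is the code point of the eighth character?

Offset 0: leading byte 0xED = 11101101 → 3-byte char #1 = ED 8E A9.
Offset 3: leading byte 0xEE = 11101110 → 3-byte char #2 = EE 9B A5.
Offset 6: leading byte 0xD8 = 11011000 → 2-byte char #3 = D8 97.
Offset 8: leading byte 0xE2 = 11100010 → 3-byte char #4 = E2 A2 A4.
Offset 11: leading byte 0xF1 = 11110001 → 4-byte char #5 = F1 8D 9F B5.
Offset 15: leading byte 0xF2 = 11110010 → 4-byte char #6 = F2 A9 95 97.
Offset 19: leading byte 0xF0 = 11110000 → 4-byte char #7 = F0 93 82 9C.
Offset 23: leading byte 0xE2 = 11100010 → 3-byte char #8 = E2 87 8E.
Leading byte 0xE2 = 11100010 matches 1110xxxx → 3-byte sequence.
Byte 1: 0xE2 = 11100010, payload 0010 (4 bits).
Byte 2: 0x87 = 10000111 (10xxxxxx ✓), payload 000111.
Byte 3: 0x8E = 10001110 (10xxxxxx ✓), payload 001110.
Concatenate: 0010000111001110 = 0x21CE (16 bits → U+21CE).

U+21CE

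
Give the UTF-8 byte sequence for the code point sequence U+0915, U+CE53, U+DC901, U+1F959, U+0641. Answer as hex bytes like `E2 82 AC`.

E0 A4 95 EC B9 93 F3 9C A4 81 F0 9F A5 99 D9 81

U+0915: 3-byte form → E0 A4 95.
U+CE53: 3-byte form → EC B9 93.
U+DC901: 4-byte form → F3 9C A4 81.
U+1F959: 4-byte form → F0 9F A5 99.
U+0641: 2-byte form → D9 81.
Concatenated (16 bytes): E0 A4 95 EC B9 93 F3 9C A4 81 F0 9F A5 99 D9 81.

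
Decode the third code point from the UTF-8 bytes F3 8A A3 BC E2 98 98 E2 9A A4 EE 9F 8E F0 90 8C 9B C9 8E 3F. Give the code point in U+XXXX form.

U+26A4

Offset 0: leading byte 0xF3 = 11110011 → 4-byte char #1 = F3 8A A3 BC.
Offset 4: leading byte 0xE2 = 11100010 → 3-byte char #2 = E2 98 98.
Offset 7: leading byte 0xE2 = 11100010 → 3-byte char #3 = E2 9A A4.
Leading byte 0xE2 = 11100010 matches 1110xxxx → 3-byte sequence.
Byte 1: 0xE2 = 11100010, payload 0010 (4 bits).
Byte 2: 0x9A = 10011010 (10xxxxxx ✓), payload 011010.
Byte 3: 0xA4 = 10100100 (10xxxxxx ✓), payload 100100.
Concatenate: 0010011010100100 = 0x26A4 (16 bits → U+26A4).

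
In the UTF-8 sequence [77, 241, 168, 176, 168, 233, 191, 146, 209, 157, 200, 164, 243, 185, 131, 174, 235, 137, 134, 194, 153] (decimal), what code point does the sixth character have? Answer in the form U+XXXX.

U+F90EE

Offset 0: leading byte 0x4D = 01001101 → 1-byte char #1 = 4D.
Offset 1: leading byte 0xF1 = 11110001 → 4-byte char #2 = F1 A8 B0 A8.
Offset 5: leading byte 0xE9 = 11101001 → 3-byte char #3 = E9 BF 92.
Offset 8: leading byte 0xD1 = 11010001 → 2-byte char #4 = D1 9D.
Offset 10: leading byte 0xC8 = 11001000 → 2-byte char #5 = C8 A4.
Offset 12: leading byte 0xF3 = 11110011 → 4-byte char #6 = F3 B9 83 AE.
Leading byte 0xF3 = 11110011 matches 11110xxx → 4-byte sequence.
Byte 1: 0xF3 = 11110011, payload 011 (3 bits).
Byte 2: 0xB9 = 10111001 (10xxxxxx ✓), payload 111001.
Byte 3: 0x83 = 10000011 (10xxxxxx ✓), payload 000011.
Byte 4: 0xAE = 10101110 (10xxxxxx ✓), payload 101110.
Concatenate: 011111001000011101110 = 0xF90EE (21 bits → U+F90EE).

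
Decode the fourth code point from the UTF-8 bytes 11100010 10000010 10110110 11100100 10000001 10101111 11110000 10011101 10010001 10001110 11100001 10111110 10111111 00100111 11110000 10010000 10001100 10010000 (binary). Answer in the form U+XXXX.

Offset 0: leading byte 0xE2 = 11100010 → 3-byte char #1 = E2 82 B6.
Offset 3: leading byte 0xE4 = 11100100 → 3-byte char #2 = E4 81 AF.
Offset 6: leading byte 0xF0 = 11110000 → 4-byte char #3 = F0 9D 91 8E.
Offset 10: leading byte 0xE1 = 11100001 → 3-byte char #4 = E1 BE BF.
Leading byte 0xE1 = 11100001 matches 1110xxxx → 3-byte sequence.
Byte 1: 0xE1 = 11100001, payload 0001 (4 bits).
Byte 2: 0xBE = 10111110 (10xxxxxx ✓), payload 111110.
Byte 3: 0xBF = 10111111 (10xxxxxx ✓), payload 111111.
Concatenate: 0001111110111111 = 0x1FBF (16 bits → U+1FBF).

U+1FBF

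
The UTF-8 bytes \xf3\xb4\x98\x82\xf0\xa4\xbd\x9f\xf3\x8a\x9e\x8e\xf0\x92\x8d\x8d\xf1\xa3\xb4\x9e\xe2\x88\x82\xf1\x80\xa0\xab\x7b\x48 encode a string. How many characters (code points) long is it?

Byte at offset 0: 0xF3 = 11110011 → 4-byte char (#1). Advance 4.
Byte at offset 4: 0xF0 = 11110000 → 4-byte char (#2). Advance 4.
Byte at offset 8: 0xF3 = 11110011 → 4-byte char (#3). Advance 4.
Byte at offset 12: 0xF0 = 11110000 → 4-byte char (#4). Advance 4.
Byte at offset 16: 0xF1 = 11110001 → 4-byte char (#5). Advance 4.
Byte at offset 20: 0xE2 = 11100010 → 3-byte char (#6). Advance 3.
Byte at offset 23: 0xF1 = 11110001 → 4-byte char (#7). Advance 4.
Byte at offset 27: 0x7B = 01111011 → 1-byte char (#8). Advance 1.
Byte at offset 28: 0x48 = 01001000 → 1-byte char (#9). Advance 1.
Reached end at offset 29 after 9 code points.

9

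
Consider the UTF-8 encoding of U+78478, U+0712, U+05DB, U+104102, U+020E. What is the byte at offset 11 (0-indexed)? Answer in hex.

U+78478 → 4-byte form F1 B8 91 B8 at offsets 0–3.
U+0712 → 2-byte form DC 92 at offsets 4–5.
U+05DB → 2-byte form D7 9B at offsets 6–7.
U+104102 → 4-byte form F4 84 84 82 at offsets 8–11.
Offset 11 falls in char 4's range; it's byte 4 of F4 84 84 82 = 0x82.

0x82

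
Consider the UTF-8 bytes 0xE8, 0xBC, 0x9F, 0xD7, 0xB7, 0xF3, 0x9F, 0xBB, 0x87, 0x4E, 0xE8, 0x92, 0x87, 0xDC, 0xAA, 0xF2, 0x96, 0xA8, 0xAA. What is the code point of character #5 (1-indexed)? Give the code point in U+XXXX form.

U+8487

Offset 0: leading byte 0xE8 = 11101000 → 3-byte char #1 = E8 BC 9F.
Offset 3: leading byte 0xD7 = 11010111 → 2-byte char #2 = D7 B7.
Offset 5: leading byte 0xF3 = 11110011 → 4-byte char #3 = F3 9F BB 87.
Offset 9: leading byte 0x4E = 01001110 → 1-byte char #4 = 4E.
Offset 10: leading byte 0xE8 = 11101000 → 3-byte char #5 = E8 92 87.
Leading byte 0xE8 = 11101000 matches 1110xxxx → 3-byte sequence.
Byte 1: 0xE8 = 11101000, payload 1000 (4 bits).
Byte 2: 0x92 = 10010010 (10xxxxxx ✓), payload 010010.
Byte 3: 0x87 = 10000111 (10xxxxxx ✓), payload 000111.
Concatenate: 1000010010000111 = 0x8487 (16 bits → U+8487).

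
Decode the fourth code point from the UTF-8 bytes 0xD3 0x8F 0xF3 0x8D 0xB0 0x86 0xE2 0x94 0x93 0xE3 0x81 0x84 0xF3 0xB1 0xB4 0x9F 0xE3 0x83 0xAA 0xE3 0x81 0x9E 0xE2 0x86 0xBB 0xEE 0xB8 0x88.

U+3044

Offset 0: leading byte 0xD3 = 11010011 → 2-byte char #1 = D3 8F.
Offset 2: leading byte 0xF3 = 11110011 → 4-byte char #2 = F3 8D B0 86.
Offset 6: leading byte 0xE2 = 11100010 → 3-byte char #3 = E2 94 93.
Offset 9: leading byte 0xE3 = 11100011 → 3-byte char #4 = E3 81 84.
Leading byte 0xE3 = 11100011 matches 1110xxxx → 3-byte sequence.
Byte 1: 0xE3 = 11100011, payload 0011 (4 bits).
Byte 2: 0x81 = 10000001 (10xxxxxx ✓), payload 000001.
Byte 3: 0x84 = 10000100 (10xxxxxx ✓), payload 000100.
Concatenate: 0011000001000100 = 0x3044 (16 bits → U+3044).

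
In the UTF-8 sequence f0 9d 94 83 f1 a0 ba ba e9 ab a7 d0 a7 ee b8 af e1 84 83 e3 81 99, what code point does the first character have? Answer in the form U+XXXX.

Offset 0: leading byte 0xF0 = 11110000 → 4-byte char #1 = F0 9D 94 83.
Leading byte 0xF0 = 11110000 matches 11110xxx → 4-byte sequence.
Byte 1: 0xF0 = 11110000, payload 000 (3 bits).
Byte 2: 0x9D = 10011101 (10xxxxxx ✓), payload 011101.
Byte 3: 0x94 = 10010100 (10xxxxxx ✓), payload 010100.
Byte 4: 0x83 = 10000011 (10xxxxxx ✓), payload 000011.
Concatenate: 000011101010100000011 = 0x1D503 (21 bits → U+1D503).

U+1D503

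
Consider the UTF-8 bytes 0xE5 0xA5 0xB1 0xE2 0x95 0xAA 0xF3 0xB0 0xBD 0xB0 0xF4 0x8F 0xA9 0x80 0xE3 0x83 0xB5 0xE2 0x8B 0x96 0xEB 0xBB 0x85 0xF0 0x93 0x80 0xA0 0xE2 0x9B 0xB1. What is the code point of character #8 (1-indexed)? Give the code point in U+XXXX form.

U+13020

Offset 0: leading byte 0xE5 = 11100101 → 3-byte char #1 = E5 A5 B1.
Offset 3: leading byte 0xE2 = 11100010 → 3-byte char #2 = E2 95 AA.
Offset 6: leading byte 0xF3 = 11110011 → 4-byte char #3 = F3 B0 BD B0.
Offset 10: leading byte 0xF4 = 11110100 → 4-byte char #4 = F4 8F A9 80.
Offset 14: leading byte 0xE3 = 11100011 → 3-byte char #5 = E3 83 B5.
Offset 17: leading byte 0xE2 = 11100010 → 3-byte char #6 = E2 8B 96.
Offset 20: leading byte 0xEB = 11101011 → 3-byte char #7 = EB BB 85.
Offset 23: leading byte 0xF0 = 11110000 → 4-byte char #8 = F0 93 80 A0.
Leading byte 0xF0 = 11110000 matches 11110xxx → 4-byte sequence.
Byte 1: 0xF0 = 11110000, payload 000 (3 bits).
Byte 2: 0x93 = 10010011 (10xxxxxx ✓), payload 010011.
Byte 3: 0x80 = 10000000 (10xxxxxx ✓), payload 000000.
Byte 4: 0xA0 = 10100000 (10xxxxxx ✓), payload 100000.
Concatenate: 000010011000000100000 = 0x13020 (21 bits → U+13020).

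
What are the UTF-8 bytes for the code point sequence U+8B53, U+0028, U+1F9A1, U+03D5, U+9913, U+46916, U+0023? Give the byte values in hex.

U+8B53: 3-byte form → E8 AD 93.
U+0028: 1-byte form → 28.
U+1F9A1: 4-byte form → F0 9F A6 A1.
U+03D5: 2-byte form → CF 95.
U+9913: 3-byte form → E9 A4 93.
U+46916: 4-byte form → F1 86 A4 96.
U+0023: 1-byte form → 23.
Concatenated (18 bytes): E8 AD 93 28 F0 9F A6 A1 CF 95 E9 A4 93 F1 86 A4 96 23.

E8 AD 93 28 F0 9F A6 A1 CF 95 E9 A4 93 F1 86 A4 96 23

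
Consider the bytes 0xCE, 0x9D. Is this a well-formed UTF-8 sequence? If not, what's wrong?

valid

Leading byte 0xCE = 11001110 → 2-byte form.
Continuation bytes 0x9D=10011101 all match 10xxxxxx.
Decoded value 0x39D is ≥ 0x80 (shortest form) and not a surrogate.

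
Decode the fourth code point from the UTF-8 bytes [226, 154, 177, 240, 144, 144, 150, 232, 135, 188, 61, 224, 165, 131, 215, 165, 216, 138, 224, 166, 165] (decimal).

U+003D

Offset 0: leading byte 0xE2 = 11100010 → 3-byte char #1 = E2 9A B1.
Offset 3: leading byte 0xF0 = 11110000 → 4-byte char #2 = F0 90 90 96.
Offset 7: leading byte 0xE8 = 11101000 → 3-byte char #3 = E8 87 BC.
Offset 10: leading byte 0x3D = 00111101 → 1-byte char #4 = 3D.
Leading byte 0x3D = 00111101 matches 0xxxxxxx → 1-byte sequence.
Byte 1: 0x3D = 00111101, payload 0111101 (7 bits).
Concatenate: 0111101 = 0x3D (7 bits → U+003D).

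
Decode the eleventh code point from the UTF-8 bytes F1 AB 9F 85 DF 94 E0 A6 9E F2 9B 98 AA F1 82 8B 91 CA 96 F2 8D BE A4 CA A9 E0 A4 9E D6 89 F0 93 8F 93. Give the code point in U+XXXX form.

Offset 0: leading byte 0xF1 = 11110001 → 4-byte char #1 = F1 AB 9F 85.
Offset 4: leading byte 0xDF = 11011111 → 2-byte char #2 = DF 94.
Offset 6: leading byte 0xE0 = 11100000 → 3-byte char #3 = E0 A6 9E.
Offset 9: leading byte 0xF2 = 11110010 → 4-byte char #4 = F2 9B 98 AA.
Offset 13: leading byte 0xF1 = 11110001 → 4-byte char #5 = F1 82 8B 91.
Offset 17: leading byte 0xCA = 11001010 → 2-byte char #6 = CA 96.
Offset 19: leading byte 0xF2 = 11110010 → 4-byte char #7 = F2 8D BE A4.
Offset 23: leading byte 0xCA = 11001010 → 2-byte char #8 = CA A9.
Offset 25: leading byte 0xE0 = 11100000 → 3-byte char #9 = E0 A4 9E.
Offset 28: leading byte 0xD6 = 11010110 → 2-byte char #10 = D6 89.
Offset 30: leading byte 0xF0 = 11110000 → 4-byte char #11 = F0 93 8F 93.
Leading byte 0xF0 = 11110000 matches 11110xxx → 4-byte sequence.
Byte 1: 0xF0 = 11110000, payload 000 (3 bits).
Byte 2: 0x93 = 10010011 (10xxxxxx ✓), payload 010011.
Byte 3: 0x8F = 10001111 (10xxxxxx ✓), payload 001111.
Byte 4: 0x93 = 10010011 (10xxxxxx ✓), payload 010011.
Concatenate: 000010011001111010011 = 0x133D3 (21 bits → U+133D3).

U+133D3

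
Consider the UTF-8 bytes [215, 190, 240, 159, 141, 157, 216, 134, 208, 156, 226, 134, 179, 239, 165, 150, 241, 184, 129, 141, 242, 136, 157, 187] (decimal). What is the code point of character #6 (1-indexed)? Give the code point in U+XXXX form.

U+F956

Offset 0: leading byte 0xD7 = 11010111 → 2-byte char #1 = D7 BE.
Offset 2: leading byte 0xF0 = 11110000 → 4-byte char #2 = F0 9F 8D 9D.
Offset 6: leading byte 0xD8 = 11011000 → 2-byte char #3 = D8 86.
Offset 8: leading byte 0xD0 = 11010000 → 2-byte char #4 = D0 9C.
Offset 10: leading byte 0xE2 = 11100010 → 3-byte char #5 = E2 86 B3.
Offset 13: leading byte 0xEF = 11101111 → 3-byte char #6 = EF A5 96.
Leading byte 0xEF = 11101111 matches 1110xxxx → 3-byte sequence.
Byte 1: 0xEF = 11101111, payload 1111 (4 bits).
Byte 2: 0xA5 = 10100101 (10xxxxxx ✓), payload 100101.
Byte 3: 0x96 = 10010110 (10xxxxxx ✓), payload 010110.
Concatenate: 1111100101010110 = 0xF956 (16 bits → U+F956).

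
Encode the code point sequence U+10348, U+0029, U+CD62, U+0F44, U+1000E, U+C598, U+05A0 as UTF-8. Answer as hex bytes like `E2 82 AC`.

F0 90 8D 88 29 EC B5 A2 E0 BD 84 F0 90 80 8E EC 96 98 D6 A0

U+10348: 4-byte form → F0 90 8D 88.
U+0029: 1-byte form → 29.
U+CD62: 3-byte form → EC B5 A2.
U+0F44: 3-byte form → E0 BD 84.
U+1000E: 4-byte form → F0 90 80 8E.
U+C598: 3-byte form → EC 96 98.
U+05A0: 2-byte form → D6 A0.
Concatenated (20 bytes): F0 90 8D 88 29 EC B5 A2 E0 BD 84 F0 90 80 8E EC 96 98 D6 A0.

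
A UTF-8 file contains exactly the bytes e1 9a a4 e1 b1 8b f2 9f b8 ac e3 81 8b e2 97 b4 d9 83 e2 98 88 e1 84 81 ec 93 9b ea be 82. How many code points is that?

Byte at offset 0: 0xE1 = 11100001 → 3-byte char (#1). Advance 3.
Byte at offset 3: 0xE1 = 11100001 → 3-byte char (#2). Advance 3.
Byte at offset 6: 0xF2 = 11110010 → 4-byte char (#3). Advance 4.
Byte at offset 10: 0xE3 = 11100011 → 3-byte char (#4). Advance 3.
Byte at offset 13: 0xE2 = 11100010 → 3-byte char (#5). Advance 3.
Byte at offset 16: 0xD9 = 11011001 → 2-byte char (#6). Advance 2.
Byte at offset 18: 0xE2 = 11100010 → 3-byte char (#7). Advance 3.
Byte at offset 21: 0xE1 = 11100001 → 3-byte char (#8). Advance 3.
Byte at offset 24: 0xEC = 11101100 → 3-byte char (#9). Advance 3.
Byte at offset 27: 0xEA = 11101010 → 3-byte char (#10). Advance 3.
Reached end at offset 30 after 10 code points.

10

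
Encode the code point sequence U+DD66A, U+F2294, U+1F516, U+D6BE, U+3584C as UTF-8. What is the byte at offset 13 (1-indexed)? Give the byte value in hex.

0xED

1-indexed offset 13 is 0-indexed offset 12.
U+DD66A → 4-byte form F3 9D 99 AA at offsets 0–3.
U+F2294 → 4-byte form F3 B2 8A 94 at offsets 4–7.
U+1F516 → 4-byte form F0 9F 94 96 at offsets 8–11.
U+D6BE → 3-byte form ED 9A BE at offsets 12–14.
Offset 12 falls in char 4's range; it's byte 1 of ED 9A BE = 0xED.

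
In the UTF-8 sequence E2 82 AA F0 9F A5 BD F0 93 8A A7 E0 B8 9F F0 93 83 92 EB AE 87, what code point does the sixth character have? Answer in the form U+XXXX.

U+BB87

Offset 0: leading byte 0xE2 = 11100010 → 3-byte char #1 = E2 82 AA.
Offset 3: leading byte 0xF0 = 11110000 → 4-byte char #2 = F0 9F A5 BD.
Offset 7: leading byte 0xF0 = 11110000 → 4-byte char #3 = F0 93 8A A7.
Offset 11: leading byte 0xE0 = 11100000 → 3-byte char #4 = E0 B8 9F.
Offset 14: leading byte 0xF0 = 11110000 → 4-byte char #5 = F0 93 83 92.
Offset 18: leading byte 0xEB = 11101011 → 3-byte char #6 = EB AE 87.
Leading byte 0xEB = 11101011 matches 1110xxxx → 3-byte sequence.
Byte 1: 0xEB = 11101011, payload 1011 (4 bits).
Byte 2: 0xAE = 10101110 (10xxxxxx ✓), payload 101110.
Byte 3: 0x87 = 10000111 (10xxxxxx ✓), payload 000111.
Concatenate: 1011101110000111 = 0xBB87 (16 bits → U+BB87).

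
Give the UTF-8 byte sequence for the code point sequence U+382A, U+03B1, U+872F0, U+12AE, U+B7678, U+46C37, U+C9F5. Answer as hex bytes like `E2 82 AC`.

E3 A0 AA CE B1 F2 87 8B B0 E1 8A AE F2 B7 99 B8 F1 86 B0 B7 EC A7 B5

U+382A: 3-byte form → E3 A0 AA.
U+03B1: 2-byte form → CE B1.
U+872F0: 4-byte form → F2 87 8B B0.
U+12AE: 3-byte form → E1 8A AE.
U+B7678: 4-byte form → F2 B7 99 B8.
U+46C37: 4-byte form → F1 86 B0 B7.
U+C9F5: 3-byte form → EC A7 B5.
Concatenated (23 bytes): E3 A0 AA CE B1 F2 87 8B B0 E1 8A AE F2 B7 99 B8 F1 86 B0 B7 EC A7 B5.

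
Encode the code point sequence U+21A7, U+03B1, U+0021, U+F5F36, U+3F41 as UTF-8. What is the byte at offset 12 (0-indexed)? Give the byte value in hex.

0x81

U+21A7 → 3-byte form E2 86 A7 at offsets 0–2.
U+03B1 → 2-byte form CE B1 at offsets 3–4.
U+0021 → 1-byte form 21 at offsets 5–5.
U+F5F36 → 4-byte form F3 B5 BC B6 at offsets 6–9.
U+3F41 → 3-byte form E3 BD 81 at offsets 10–12.
Offset 12 falls in char 5's range; it's byte 3 of E3 BD 81 = 0x81.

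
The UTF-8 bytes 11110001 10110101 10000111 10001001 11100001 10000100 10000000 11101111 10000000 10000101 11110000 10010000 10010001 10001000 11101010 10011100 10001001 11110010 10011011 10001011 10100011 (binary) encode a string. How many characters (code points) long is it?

Byte at offset 0: 0xF1 = 11110001 → 4-byte char (#1). Advance 4.
Byte at offset 4: 0xE1 = 11100001 → 3-byte char (#2). Advance 3.
Byte at offset 7: 0xEF = 11101111 → 3-byte char (#3). Advance 3.
Byte at offset 10: 0xF0 = 11110000 → 4-byte char (#4). Advance 4.
Byte at offset 14: 0xEA = 11101010 → 3-byte char (#5). Advance 3.
Byte at offset 17: 0xF2 = 11110010 → 4-byte char (#6). Advance 4.
Reached end at offset 21 after 6 code points.

6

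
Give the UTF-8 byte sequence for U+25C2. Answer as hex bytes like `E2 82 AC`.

U+25C2 = 0x25C2 = 9666 decimal. In range U+0800–U+FFFF → 3-byte form: 1110xxxx 10xxxxxx 10xxxxxx.
Binary (16 bits): 0010010111000010.
Split 4+6+6: 0010 | 010111 | 000010.
Byte 1: 11100010 = 0xE2.
Byte 2: 10010111 = 0x97.
Byte 3: 10000010 = 0x82.

E2 97 82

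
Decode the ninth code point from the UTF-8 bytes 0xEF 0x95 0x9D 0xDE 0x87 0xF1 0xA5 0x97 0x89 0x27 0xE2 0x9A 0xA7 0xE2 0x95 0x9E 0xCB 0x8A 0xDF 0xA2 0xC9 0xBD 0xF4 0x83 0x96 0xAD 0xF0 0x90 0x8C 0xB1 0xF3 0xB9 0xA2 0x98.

Offset 0: leading byte 0xEF = 11101111 → 3-byte char #1 = EF 95 9D.
Offset 3: leading byte 0xDE = 11011110 → 2-byte char #2 = DE 87.
Offset 5: leading byte 0xF1 = 11110001 → 4-byte char #3 = F1 A5 97 89.
Offset 9: leading byte 0x27 = 00100111 → 1-byte char #4 = 27.
Offset 10: leading byte 0xE2 = 11100010 → 3-byte char #5 = E2 9A A7.
Offset 13: leading byte 0xE2 = 11100010 → 3-byte char #6 = E2 95 9E.
Offset 16: leading byte 0xCB = 11001011 → 2-byte char #7 = CB 8A.
Offset 18: leading byte 0xDF = 11011111 → 2-byte char #8 = DF A2.
Offset 20: leading byte 0xC9 = 11001001 → 2-byte char #9 = C9 BD.
Leading byte 0xC9 = 11001001 matches 110xxxxx → 2-byte sequence.
Byte 1: 0xC9 = 11001001, payload 01001 (5 bits).
Byte 2: 0xBD = 10111101 (10xxxxxx ✓), payload 111101.
Concatenate: 01001111101 = 0x27D (11 bits → U+027D).

U+027D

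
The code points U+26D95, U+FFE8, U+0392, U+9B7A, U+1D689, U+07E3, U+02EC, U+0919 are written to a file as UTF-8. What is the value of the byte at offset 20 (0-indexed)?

0xE0

U+26D95 → 4-byte form F0 A6 B6 95 at offsets 0–3.
U+FFE8 → 3-byte form EF BF A8 at offsets 4–6.
U+0392 → 2-byte form CE 92 at offsets 7–8.
U+9B7A → 3-byte form E9 AD BA at offsets 9–11.
U+1D689 → 4-byte form F0 9D 9A 89 at offsets 12–15.
U+07E3 → 2-byte form DF A3 at offsets 16–17.
U+02EC → 2-byte form CB AC at offsets 18–19.
U+0919 → 3-byte form E0 A4 99 at offsets 20–22.
Offset 20 falls in char 8's range; it's byte 1 of E0 A4 99 = 0xE0.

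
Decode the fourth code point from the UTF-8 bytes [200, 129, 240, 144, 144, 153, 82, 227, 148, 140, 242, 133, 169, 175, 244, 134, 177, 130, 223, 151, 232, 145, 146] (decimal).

U+350C

Offset 0: leading byte 0xC8 = 11001000 → 2-byte char #1 = C8 81.
Offset 2: leading byte 0xF0 = 11110000 → 4-byte char #2 = F0 90 90 99.
Offset 6: leading byte 0x52 = 01010010 → 1-byte char #3 = 52.
Offset 7: leading byte 0xE3 = 11100011 → 3-byte char #4 = E3 94 8C.
Leading byte 0xE3 = 11100011 matches 1110xxxx → 3-byte sequence.
Byte 1: 0xE3 = 11100011, payload 0011 (4 bits).
Byte 2: 0x94 = 10010100 (10xxxxxx ✓), payload 010100.
Byte 3: 0x8C = 10001100 (10xxxxxx ✓), payload 001100.
Concatenate: 0011010100001100 = 0x350C (16 bits → U+350C).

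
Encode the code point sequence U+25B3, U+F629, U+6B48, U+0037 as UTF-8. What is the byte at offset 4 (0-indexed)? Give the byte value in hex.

0x98

U+25B3 → 3-byte form E2 96 B3 at offsets 0–2.
U+F629 → 3-byte form EF 98 A9 at offsets 3–5.
Offset 4 falls in char 2's range; it's byte 2 of EF 98 A9 = 0x98.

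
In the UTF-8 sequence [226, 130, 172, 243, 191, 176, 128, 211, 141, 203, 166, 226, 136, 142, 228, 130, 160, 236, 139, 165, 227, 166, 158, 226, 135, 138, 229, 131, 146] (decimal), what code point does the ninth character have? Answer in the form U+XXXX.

U+21CA

Offset 0: leading byte 0xE2 = 11100010 → 3-byte char #1 = E2 82 AC.
Offset 3: leading byte 0xF3 = 11110011 → 4-byte char #2 = F3 BF B0 80.
Offset 7: leading byte 0xD3 = 11010011 → 2-byte char #3 = D3 8D.
Offset 9: leading byte 0xCB = 11001011 → 2-byte char #4 = CB A6.
Offset 11: leading byte 0xE2 = 11100010 → 3-byte char #5 = E2 88 8E.
Offset 14: leading byte 0xE4 = 11100100 → 3-byte char #6 = E4 82 A0.
Offset 17: leading byte 0xEC = 11101100 → 3-byte char #7 = EC 8B A5.
Offset 20: leading byte 0xE3 = 11100011 → 3-byte char #8 = E3 A6 9E.
Offset 23: leading byte 0xE2 = 11100010 → 3-byte char #9 = E2 87 8A.
Leading byte 0xE2 = 11100010 matches 1110xxxx → 3-byte sequence.
Byte 1: 0xE2 = 11100010, payload 0010 (4 bits).
Byte 2: 0x87 = 10000111 (10xxxxxx ✓), payload 000111.
Byte 3: 0x8A = 10001010 (10xxxxxx ✓), payload 001010.
Concatenate: 0010000111001010 = 0x21CA (16 bits → U+21CA).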